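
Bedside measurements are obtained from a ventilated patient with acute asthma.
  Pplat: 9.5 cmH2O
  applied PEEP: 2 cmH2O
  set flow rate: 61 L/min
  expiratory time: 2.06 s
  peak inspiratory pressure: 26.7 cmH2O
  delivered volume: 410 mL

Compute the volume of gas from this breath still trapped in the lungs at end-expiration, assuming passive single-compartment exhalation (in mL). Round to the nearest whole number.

Flow: 61 L/min ÷ 60 = 1.0167 L/s.
R = (PIP − Pplat)/V̇ = (26.7 − 9.5) / 1.0167 = 17.2/1.0167 = 16.917 cmH2O·s/L.
C = Vt/(Pplat − PEEP) = 410.0 / (9.5 − 2) = 410.0/7.5 = 54.667 mL/cmH2O.
τ = R × C = 16.917 × 0.05467 L/cmH2O = 0.9249 s.
Fraction remaining = e^(−Te/τ) = e^(−2.06/0.9249) = 0.1078.
Trapped volume = 410.0 × 0.1078 = 44.198 mL.

44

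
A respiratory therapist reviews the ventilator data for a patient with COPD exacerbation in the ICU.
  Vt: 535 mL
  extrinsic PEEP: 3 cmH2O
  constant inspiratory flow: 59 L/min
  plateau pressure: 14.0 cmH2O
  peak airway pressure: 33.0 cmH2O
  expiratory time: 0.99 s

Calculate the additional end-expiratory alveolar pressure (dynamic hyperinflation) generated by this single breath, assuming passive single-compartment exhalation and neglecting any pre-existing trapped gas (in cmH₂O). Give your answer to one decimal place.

3.8

Flow: 59 L/min ÷ 60 = 0.9833 L/s.
R = (PIP − Pplat)/V̇ = (33.0 − 14.0) / 0.9833 = 19.0/0.9833 = 19.323 cmH2O·s/L.
C = Vt/(Pplat − PEEP) = 535.0 / (14.0 − 3) = 535.0/11.0 = 48.636 mL/cmH2O.
τ = R × C = 19.323 × 0.04864 L/cmH2O = 0.9399 s.
Fraction remaining = e^(−Te/τ) = e^(−0.99/0.9399) = 0.3488; trapped volume = 535.0 × 0.3488 = 186.61 mL.
Additional alveolar pressure from trapping ≈ V_trapped / C = 186.61 / 48.636 = 3.837 cmH2O.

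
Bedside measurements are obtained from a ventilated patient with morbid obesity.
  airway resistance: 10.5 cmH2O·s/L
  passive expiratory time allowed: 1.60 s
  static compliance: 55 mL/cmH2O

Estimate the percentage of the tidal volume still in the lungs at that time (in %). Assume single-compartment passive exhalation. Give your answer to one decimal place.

τ = R × C = 10.5 × 55 mL/cmH2O = 10.5 × 0.055 L/cmH2O = 0.5775 s.
Passive exhalation: V(t)/V₀ = e^(−t/τ) = e^(−1.60/0.5775) = 0.06263.
Fraction remaining = 0.06263 → 6.263%.

6.3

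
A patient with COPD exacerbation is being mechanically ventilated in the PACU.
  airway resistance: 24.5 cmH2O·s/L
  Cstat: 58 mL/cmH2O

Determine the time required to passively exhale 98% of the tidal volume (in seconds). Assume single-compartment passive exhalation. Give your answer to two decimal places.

τ = R × C = 24.5 × 58 mL/cmH2O = 24.5 × 0.058 L/cmH2O = 1.421 s.
Exhaled fraction f = 1 − e^(−t/τ) → t = −τ·ln(1 − f) = −1.421·ln(0.02) = 5.559 s.

5.56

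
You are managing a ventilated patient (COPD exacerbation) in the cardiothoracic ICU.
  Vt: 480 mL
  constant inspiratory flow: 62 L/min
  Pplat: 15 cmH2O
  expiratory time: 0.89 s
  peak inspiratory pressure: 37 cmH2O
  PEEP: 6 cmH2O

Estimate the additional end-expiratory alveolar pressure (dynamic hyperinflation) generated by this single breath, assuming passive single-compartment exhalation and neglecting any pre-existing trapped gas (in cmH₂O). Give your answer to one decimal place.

4.1

Flow: 62 L/min ÷ 60 = 1.0333 L/s.
R = (PIP − Pplat)/V̇ = (37 − 15) / 1.0333 = 22.0/1.0333 = 21.291 cmH2O·s/L.
C = Vt/(Pplat − PEEP) = 480.0 / (15 − 6) = 480.0/9.0 = 53.333 mL/cmH2O.
τ = R × C = 21.291 × 0.05333 L/cmH2O = 1.135 s.
Fraction remaining = e^(−Te/τ) = e^(−0.89/1.135) = 0.4565; trapped volume = 480.0 × 0.4565 = 219.12 mL.
Additional alveolar pressure from trapping ≈ V_trapped / C = 219.12 / 53.333 = 4.109 cmH2O.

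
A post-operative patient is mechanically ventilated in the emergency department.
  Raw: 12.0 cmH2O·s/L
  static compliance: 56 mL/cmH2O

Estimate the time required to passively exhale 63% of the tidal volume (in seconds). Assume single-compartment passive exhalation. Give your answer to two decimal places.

τ = R × C = 12.0 × 56 mL/cmH2O = 12.0 × 0.056 L/cmH2O = 0.672 s.
Exhaled fraction f = 1 − e^(−t/τ) → t = −τ·ln(1 − f) = −0.672·ln(0.37) = 0.6681 s.

0.67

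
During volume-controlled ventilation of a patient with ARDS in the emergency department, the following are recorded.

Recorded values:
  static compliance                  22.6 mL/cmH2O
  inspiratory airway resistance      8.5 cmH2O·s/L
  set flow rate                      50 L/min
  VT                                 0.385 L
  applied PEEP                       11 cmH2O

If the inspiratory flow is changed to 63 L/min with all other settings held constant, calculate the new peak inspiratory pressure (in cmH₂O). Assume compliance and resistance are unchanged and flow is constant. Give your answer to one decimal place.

Flow: 50 L/min ÷ 60 = 0.8333 L/s.
New flow: 63 L/min ÷ 60 = 1.05 L/s.
PIP = Vt/C + R·V̇ + PEEP (constant-flow equation of motion).
Only the resistive term changes: ΔPIP = R × ΔV̇ = 8.5 × (1.05 − 0.8333) = 8.5 × 0.2167 = 1.842 cmH2O.
Original PIP = 385/22.6 + 8.5×0.8333 + 11 = 35.118 cmH2O; new PIP = 35.118 + (1.842) = 36.96 cmH2O.

37.0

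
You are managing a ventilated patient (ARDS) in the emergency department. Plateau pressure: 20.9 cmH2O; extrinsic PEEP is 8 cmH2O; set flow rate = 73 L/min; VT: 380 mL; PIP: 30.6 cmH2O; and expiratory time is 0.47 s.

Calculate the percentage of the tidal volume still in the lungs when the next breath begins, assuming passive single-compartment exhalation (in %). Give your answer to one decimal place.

Flow: 73 L/min ÷ 60 = 1.2167 L/s.
R = (PIP − Pplat)/V̇ = (30.6 − 20.9) / 1.2167 = 9.7/1.2167 = 7.972 cmH2O·s/L.
C = Vt/(Pplat − PEEP) = 380.0 / (20.9 − 8) = 380.0/12.9 = 29.457 mL/cmH2O.
τ = R × C = 7.972 × 0.02946 L/cmH2O = 0.2349 s.
Fraction remaining at end-expiration = e^(−Te/τ) = e^(−0.47/0.2349) = 0.1352 → 13.52%.

13.5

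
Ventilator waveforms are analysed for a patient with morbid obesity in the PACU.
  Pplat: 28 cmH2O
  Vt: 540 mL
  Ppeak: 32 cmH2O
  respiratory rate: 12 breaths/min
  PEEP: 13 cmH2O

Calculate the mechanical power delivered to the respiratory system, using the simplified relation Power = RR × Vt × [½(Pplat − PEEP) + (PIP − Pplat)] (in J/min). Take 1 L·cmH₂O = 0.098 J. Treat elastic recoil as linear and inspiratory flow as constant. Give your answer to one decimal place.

Per-breath work = Vt × [½(Pplat−PEEP) + (PIP−Pplat)] = 0.540 × [0.5×15.0 + 4.0] = 0.540 × 11.5 = 6.21 L·cmH2O.
Power = 12 × 6.21 = 74.52 L·cmH2O/min.
× 0.098 J/(L·cmH2O) → 7.303 J/min.

7.3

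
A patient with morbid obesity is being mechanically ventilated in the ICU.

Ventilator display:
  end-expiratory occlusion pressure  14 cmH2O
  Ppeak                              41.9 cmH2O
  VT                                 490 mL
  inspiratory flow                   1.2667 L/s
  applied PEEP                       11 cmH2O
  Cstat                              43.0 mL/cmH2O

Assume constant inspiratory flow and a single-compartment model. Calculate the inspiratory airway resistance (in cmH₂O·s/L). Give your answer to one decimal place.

13.0

Total PEEP = 14 cmH2O (set 11 + intrinsic 3); this is the baseline alveolar pressure.
Equation of motion (constant flow): PIP = Vt/C + R·V̇ + PEEP.
R·V̇ = PIP − Vt/C − PEEP = 41.9 − 490/43.0 − 14 = 41.9 − 11.395 − 14 = 16.505 cmH2O.
R = 16.505 / 1.2667 = 13.03 cmH2O·s/L.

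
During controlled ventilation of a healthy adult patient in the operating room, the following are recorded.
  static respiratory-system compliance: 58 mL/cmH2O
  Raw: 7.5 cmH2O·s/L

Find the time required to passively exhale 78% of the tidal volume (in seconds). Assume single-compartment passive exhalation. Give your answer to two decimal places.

τ = R × C = 7.5 × 58 mL/cmH2O = 7.5 × 0.058 L/cmH2O = 0.435 s.
Exhaled fraction f = 1 − e^(−t/τ) → t = −τ·ln(1 − f) = −0.435·ln(0.22) = 0.6586 s.

0.66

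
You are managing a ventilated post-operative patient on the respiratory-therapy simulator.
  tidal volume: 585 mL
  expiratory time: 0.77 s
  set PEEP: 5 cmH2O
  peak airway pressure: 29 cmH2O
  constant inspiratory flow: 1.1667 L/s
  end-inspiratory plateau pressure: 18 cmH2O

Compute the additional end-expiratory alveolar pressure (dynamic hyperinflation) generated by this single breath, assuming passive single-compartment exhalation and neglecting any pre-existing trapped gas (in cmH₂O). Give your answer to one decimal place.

2.1

R = (PIP − Pplat)/V̇ = (29 − 18) / 1.1667 = 11.0/1.1667 = 9.428 cmH2O·s/L.
C = Vt/(Pplat − PEEP) = 585.0 / (18 − 5) = 585.0/13.0 = 45.0 mL/cmH2O.
τ = R × C = 9.428 × 0.045 L/cmH2O = 0.4243 s.
Fraction remaining = e^(−Te/τ) = e^(−0.77/0.4243) = 0.1629; trapped volume = 585.0 × 0.1629 = 95.297 mL.
Additional alveolar pressure from trapping ≈ V_trapped / C = 95.297 / 45.0 = 2.118 cmH2O.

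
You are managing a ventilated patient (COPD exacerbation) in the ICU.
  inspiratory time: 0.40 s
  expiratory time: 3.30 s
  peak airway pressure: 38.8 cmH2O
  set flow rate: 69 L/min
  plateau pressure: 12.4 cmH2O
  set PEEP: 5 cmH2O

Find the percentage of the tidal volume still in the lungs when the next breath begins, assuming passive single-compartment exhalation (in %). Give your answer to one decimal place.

Flow: 69 L/min ÷ 60 = 1.15 L/s.
Vt = flow × Ti = 1.15 L/s × 0.40 s × 1000 mL/L = 460.0 mL.
R = (PIP − Pplat)/V̇ = (38.8 − 12.4) / 1.15 = 26.4/1.15 = 22.957 cmH2O·s/L.
C = Vt/(Pplat − PEEP) = 460.0 / (12.4 − 5) = 460.0/7.4 = 62.162 mL/cmH2O.
τ = R × C = 22.957 × 0.06216 L/cmH2O = 1.427 s.
Fraction remaining at end-expiration = e^(−Te/τ) = e^(−3.30/1.427) = 0.09901 → 9.901%.

9.9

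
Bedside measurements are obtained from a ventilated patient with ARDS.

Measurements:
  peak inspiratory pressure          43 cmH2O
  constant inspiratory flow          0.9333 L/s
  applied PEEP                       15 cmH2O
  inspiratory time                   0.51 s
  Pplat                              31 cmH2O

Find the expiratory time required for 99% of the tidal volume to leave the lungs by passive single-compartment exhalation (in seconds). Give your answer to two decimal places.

Vt = flow × Ti = 0.9333 L/s × 0.51 s × 1000 mL/L = 475.98 mL.
R = (PIP − Pplat)/V̇ = (43 − 31) / 0.9333 = 12.0/0.9333 = 12.858 cmH2O·s/L.
C = Vt/(Pplat − PEEP) = 475.98 / (31 − 15) = 475.98/16.0 = 29.749 mL/cmH2O.
τ = R × C = 12.858 × 0.02975 L/cmH2O = 0.3825 s.
t = −τ·ln(1 − 0.99) = −0.3825·ln(0.01) = 1.761 s.

1.76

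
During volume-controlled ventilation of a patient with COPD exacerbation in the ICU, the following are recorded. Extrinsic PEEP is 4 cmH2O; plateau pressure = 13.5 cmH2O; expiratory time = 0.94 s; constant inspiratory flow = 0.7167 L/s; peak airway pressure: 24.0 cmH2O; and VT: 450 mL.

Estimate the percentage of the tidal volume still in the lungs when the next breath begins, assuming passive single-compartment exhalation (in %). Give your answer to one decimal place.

25.8

R = (PIP − Pplat)/V̇ = (24.0 − 13.5) / 0.7167 = 10.5/0.7167 = 14.65 cmH2O·s/L.
C = Vt/(Pplat − PEEP) = 450.0 / (13.5 − 4) = 450.0/9.5 = 47.368 mL/cmH2O.
τ = R × C = 14.65 × 0.04737 L/cmH2O = 0.694 s.
Fraction remaining at end-expiration = e^(−Te/τ) = e^(−0.94/0.694) = 0.2581 → 25.81%.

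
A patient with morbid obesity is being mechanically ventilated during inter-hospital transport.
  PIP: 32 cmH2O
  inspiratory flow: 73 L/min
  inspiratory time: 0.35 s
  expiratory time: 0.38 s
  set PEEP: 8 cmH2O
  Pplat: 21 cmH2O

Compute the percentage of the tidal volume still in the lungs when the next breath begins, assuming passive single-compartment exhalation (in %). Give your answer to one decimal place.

27.7

Flow: 73 L/min ÷ 60 = 1.2167 L/s.
Vt = flow × Ti = 1.2167 L/s × 0.35 s × 1000 mL/L = 425.85 mL.
R = (PIP − Pplat)/V̇ = (32 − 21) / 1.2167 = 11.0/1.2167 = 9.041 cmH2O·s/L.
C = Vt/(Pplat − PEEP) = 425.85 / (21 − 8) = 425.85/13.0 = 32.758 mL/cmH2O.
τ = R × C = 9.041 × 0.03276 L/cmH2O = 0.2962 s.
Fraction remaining at end-expiration = e^(−Te/τ) = e^(−0.38/0.2962) = 0.2772 → 27.72%.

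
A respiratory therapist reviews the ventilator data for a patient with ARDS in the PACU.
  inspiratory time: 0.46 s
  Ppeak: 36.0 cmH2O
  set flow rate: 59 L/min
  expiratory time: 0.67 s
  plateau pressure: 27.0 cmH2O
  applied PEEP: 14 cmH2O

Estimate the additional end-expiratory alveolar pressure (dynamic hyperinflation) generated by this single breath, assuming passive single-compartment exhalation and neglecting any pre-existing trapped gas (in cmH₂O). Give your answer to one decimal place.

1.6

Flow: 59 L/min ÷ 60 = 0.9833 L/s.
Vt = flow × Ti = 0.9833 L/s × 0.46 s × 1000 mL/L = 452.32 mL.
R = (PIP − Pplat)/V̇ = (36.0 − 27.0) / 0.9833 = 9.0/0.9833 = 9.153 cmH2O·s/L.
C = Vt/(Pplat − PEEP) = 452.32 / (27.0 − 14) = 452.32/13.0 = 34.794 mL/cmH2O.
τ = R × C = 9.153 × 0.03479 L/cmH2O = 0.3184 s.
Fraction remaining = e^(−Te/τ) = e^(−0.67/0.3184) = 0.1219; trapped volume = 452.32 × 0.1219 = 55.138 mL.
Additional alveolar pressure from trapping ≈ V_trapped / C = 55.138 / 34.794 = 1.585 cmH2O.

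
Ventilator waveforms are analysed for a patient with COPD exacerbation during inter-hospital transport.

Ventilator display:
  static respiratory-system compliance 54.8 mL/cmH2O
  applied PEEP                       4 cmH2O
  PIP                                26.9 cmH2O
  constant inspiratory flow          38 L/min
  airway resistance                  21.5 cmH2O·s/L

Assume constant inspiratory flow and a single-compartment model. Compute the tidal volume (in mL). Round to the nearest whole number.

509

Flow: 38 L/min ÷ 60 = 0.6333 L/s.
Equation of motion (constant flow): PIP = Vt/C + R·V̇ + PEEP.
Vt/C = PIP − R·V̇ − PEEP = 26.9 − 13.616 − 4 = 9.284 cmH2O.
Vt = C × 9.284 = 54.8 × 9.284 = 508.76 mL.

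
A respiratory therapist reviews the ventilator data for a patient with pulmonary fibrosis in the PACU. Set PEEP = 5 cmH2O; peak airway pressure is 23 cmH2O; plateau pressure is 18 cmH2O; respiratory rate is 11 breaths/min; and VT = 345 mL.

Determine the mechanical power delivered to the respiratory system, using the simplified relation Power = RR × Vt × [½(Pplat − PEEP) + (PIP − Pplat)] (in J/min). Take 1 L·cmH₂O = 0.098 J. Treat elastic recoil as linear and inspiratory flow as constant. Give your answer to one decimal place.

Per-breath work = Vt × [½(Pplat−PEEP) + (PIP−Pplat)] = 0.345 × [0.5×13.0 + 5.0] = 0.345 × 11.5 = 3.968 L·cmH2O.
Power = 11 × 3.968 = 43.648 L·cmH2O/min.
× 0.098 J/(L·cmH2O) → 4.278 J/min.

4.3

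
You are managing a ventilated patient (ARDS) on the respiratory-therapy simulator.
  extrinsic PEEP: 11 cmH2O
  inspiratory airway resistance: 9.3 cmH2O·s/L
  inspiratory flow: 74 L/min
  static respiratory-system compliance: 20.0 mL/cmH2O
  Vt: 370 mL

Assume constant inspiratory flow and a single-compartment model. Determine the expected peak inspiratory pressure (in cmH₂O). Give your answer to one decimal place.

Flow: 74 L/min ÷ 60 = 1.2333 L/s.
Equation of motion (constant flow): PIP = Vt/C + R·V̇ + PEEP.
PIP = 370/20.0 + 9.3×1.2333 + 11 = 18.5 + 11.47 + 11 = 40.97 cmH2O.

41.0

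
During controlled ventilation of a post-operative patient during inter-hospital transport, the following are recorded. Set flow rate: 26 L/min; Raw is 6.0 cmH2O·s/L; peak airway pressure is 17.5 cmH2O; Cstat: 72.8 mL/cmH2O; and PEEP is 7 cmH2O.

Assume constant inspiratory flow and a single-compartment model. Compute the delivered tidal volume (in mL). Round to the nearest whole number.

Flow: 26 L/min ÷ 60 = 0.4333 L/s.
Equation of motion (constant flow): PIP = Vt/C + R·V̇ + PEEP.
Vt/C = PIP − R·V̇ − PEEP = 17.5 − 2.6 − 7 = 7.9 cmH2O.
Vt = C × 7.9 = 72.8 × 7.9 = 575.12 mL.

575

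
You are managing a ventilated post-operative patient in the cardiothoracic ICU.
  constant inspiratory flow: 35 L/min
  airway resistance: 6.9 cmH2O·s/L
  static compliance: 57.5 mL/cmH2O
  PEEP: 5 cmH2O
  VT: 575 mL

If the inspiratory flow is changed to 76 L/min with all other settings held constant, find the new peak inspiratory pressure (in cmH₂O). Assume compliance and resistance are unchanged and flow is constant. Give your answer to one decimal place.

Flow: 35 L/min ÷ 60 = 0.5833 L/s.
New flow: 76 L/min ÷ 60 = 1.2667 L/s.
PIP = Vt/C + R·V̇ + PEEP (constant-flow equation of motion).
Only the resistive term changes: ΔPIP = R × ΔV̇ = 6.9 × (1.2667 − 0.5833) = 6.9 × 0.6834 = 4.715 cmH2O.
Original PIP = 575/57.5 + 6.9×0.5833 + 5 = 19.025 cmH2O; new PIP = 19.025 + (4.715) = 23.74 cmH2O.

23.7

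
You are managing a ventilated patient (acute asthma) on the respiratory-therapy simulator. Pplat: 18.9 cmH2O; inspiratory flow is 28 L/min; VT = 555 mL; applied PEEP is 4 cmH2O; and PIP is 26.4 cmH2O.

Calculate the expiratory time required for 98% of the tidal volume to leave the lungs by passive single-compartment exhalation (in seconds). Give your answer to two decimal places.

2.34

Flow: 28 L/min ÷ 60 = 0.4667 L/s.
R = (PIP − Pplat)/V̇ = (26.4 − 18.9) / 0.4667 = 7.5/0.4667 = 16.07 cmH2O·s/L.
C = Vt/(Pplat − PEEP) = 555.0 / (18.9 − 4) = 555.0/14.9 = 37.248 mL/cmH2O.
τ = R × C = 16.07 × 0.03725 L/cmH2O = 0.5986 s.
t = −τ·ln(1 − 0.98) = −0.5986·ln(0.02) = 2.342 s.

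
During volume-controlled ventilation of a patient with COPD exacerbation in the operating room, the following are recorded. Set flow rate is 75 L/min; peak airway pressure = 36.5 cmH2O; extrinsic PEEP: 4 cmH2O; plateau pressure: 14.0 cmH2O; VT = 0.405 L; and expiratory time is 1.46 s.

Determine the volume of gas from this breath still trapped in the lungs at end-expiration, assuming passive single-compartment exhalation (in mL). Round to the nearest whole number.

55

Flow: 75 L/min ÷ 60 = 1.25 L/s.
R = (PIP − Pplat)/V̇ = (36.5 − 14.0) / 1.25 = 22.5/1.25 = 18.0 cmH2O·s/L.
C = Vt/(Pplat − PEEP) = 405.0 / (14.0 − 4) = 405.0/10.0 = 40.5 mL/cmH2O.
τ = R × C = 18.0 × 0.0405 L/cmH2O = 0.729 s.
Fraction remaining = e^(−Te/τ) = e^(−1.46/0.729) = 0.135.
Trapped volume = 405.0 × 0.135 = 54.675 mL.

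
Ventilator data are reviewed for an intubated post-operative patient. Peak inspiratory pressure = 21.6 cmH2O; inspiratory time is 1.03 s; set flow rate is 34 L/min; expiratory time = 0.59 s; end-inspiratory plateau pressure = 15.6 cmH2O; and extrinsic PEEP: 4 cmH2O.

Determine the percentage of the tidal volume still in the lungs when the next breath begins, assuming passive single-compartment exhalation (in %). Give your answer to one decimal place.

33.0

Flow: 34 L/min ÷ 60 = 0.5667 L/s.
Vt = flow × Ti = 0.5667 L/s × 1.03 s × 1000 mL/L = 583.7 mL.
R = (PIP − Pplat)/V̇ = (21.6 − 15.6) / 0.5667 = 6.0/0.5667 = 10.588 cmH2O·s/L.
C = Vt/(Pplat − PEEP) = 583.7 / (15.6 − 4) = 583.7/11.6 = 50.319 mL/cmH2O.
τ = R × C = 10.588 × 0.05032 L/cmH2O = 0.5328 s.
Fraction remaining at end-expiration = e^(−Te/τ) = e^(−0.59/0.5328) = 0.3304 → 33.04%.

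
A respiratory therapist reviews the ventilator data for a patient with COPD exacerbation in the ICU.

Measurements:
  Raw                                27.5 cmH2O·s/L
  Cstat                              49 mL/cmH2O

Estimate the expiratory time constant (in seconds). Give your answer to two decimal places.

τ = R × C = 27.5 × 49 mL/cmH2O = 27.5 × 0.049 L/cmH2O = 1.348 s.

1.35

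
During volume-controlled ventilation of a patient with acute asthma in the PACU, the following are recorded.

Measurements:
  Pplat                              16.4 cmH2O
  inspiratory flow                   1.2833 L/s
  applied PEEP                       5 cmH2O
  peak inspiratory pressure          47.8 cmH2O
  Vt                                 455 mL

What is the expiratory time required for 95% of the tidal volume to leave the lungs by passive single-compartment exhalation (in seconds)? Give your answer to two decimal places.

2.93

R = (PIP − Pplat)/V̇ = (47.8 − 16.4) / 1.2833 = 31.4/1.2833 = 24.468 cmH2O·s/L.
C = Vt/(Pplat − PEEP) = 455.0 / (16.4 − 5) = 455.0/11.4 = 39.912 mL/cmH2O.
τ = R × C = 24.468 × 0.03991 L/cmH2O = 0.9765 s.
t = −τ·ln(1 − 0.95) = −0.9765·ln(0.05) = 2.925 s.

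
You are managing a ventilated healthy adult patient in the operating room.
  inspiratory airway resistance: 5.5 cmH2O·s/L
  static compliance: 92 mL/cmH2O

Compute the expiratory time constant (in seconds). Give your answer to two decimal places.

τ = R × C = 5.5 × 92 mL/cmH2O = 5.5 × 0.092 L/cmH2O = 0.506 s.

0.51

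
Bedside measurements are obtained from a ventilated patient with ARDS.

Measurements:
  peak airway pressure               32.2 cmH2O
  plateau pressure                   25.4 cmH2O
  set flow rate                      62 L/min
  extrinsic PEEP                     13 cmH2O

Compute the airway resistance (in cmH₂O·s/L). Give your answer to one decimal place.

6.6

Flow: 62 L/min ÷ 60 = 1.0333 L/s.
Raw = (PIP − Pplat) / flow = (32.2 − 25.4) / 1.0333 = 6.8 / 1.0333 = 6.581 cmH2O·s/L.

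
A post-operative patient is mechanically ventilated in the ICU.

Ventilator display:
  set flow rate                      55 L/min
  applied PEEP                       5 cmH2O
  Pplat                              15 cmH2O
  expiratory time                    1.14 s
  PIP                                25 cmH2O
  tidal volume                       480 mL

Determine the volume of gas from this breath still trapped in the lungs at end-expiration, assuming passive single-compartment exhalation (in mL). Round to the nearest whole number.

Flow: 55 L/min ÷ 60 = 0.9167 L/s.
R = (PIP − Pplat)/V̇ = (25 − 15) / 0.9167 = 10.0/0.9167 = 10.909 cmH2O·s/L.
C = Vt/(Pplat − PEEP) = 480.0 / (15 − 5) = 480.0/10.0 = 48.0 mL/cmH2O.
τ = R × C = 10.909 × 0.048 L/cmH2O = 0.5236 s.
Fraction remaining = e^(−Te/τ) = e^(−1.14/0.5236) = 0.1134.
Trapped volume = 480.0 × 0.1134 = 54.432 mL.

54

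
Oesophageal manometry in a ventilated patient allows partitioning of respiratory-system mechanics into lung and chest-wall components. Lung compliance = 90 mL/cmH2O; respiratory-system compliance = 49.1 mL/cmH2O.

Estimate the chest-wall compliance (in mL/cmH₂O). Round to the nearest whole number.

108

1/Ccw = 1/Crs − 1/CL.
1/Ccw = 1/49.1 − 1/90 = 0.009255.
Ccw = 108.05 mL/cmH2O.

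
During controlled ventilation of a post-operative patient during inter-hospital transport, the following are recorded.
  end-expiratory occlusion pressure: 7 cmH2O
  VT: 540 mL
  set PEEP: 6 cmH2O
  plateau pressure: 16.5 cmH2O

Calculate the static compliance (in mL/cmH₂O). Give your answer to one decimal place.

56.8

End-expiratory occlusion gives total PEEP = 7 cmH2O (intrinsic PEEP = 7 − 6 = 1). Use total PEEP for the elastic gradient.
Cstat = Vt / (Pplat − PEEPtotal) = 540 / (16.5 − 7) = 540 / 9.5 = 56.842 mL/cmH2O.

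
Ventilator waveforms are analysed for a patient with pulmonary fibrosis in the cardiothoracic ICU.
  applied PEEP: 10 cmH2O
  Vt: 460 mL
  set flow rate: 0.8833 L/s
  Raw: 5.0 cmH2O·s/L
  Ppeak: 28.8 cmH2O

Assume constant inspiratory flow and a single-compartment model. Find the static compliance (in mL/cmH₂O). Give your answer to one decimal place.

Equation of motion (constant flow): PIP = Vt/C + R·V̇ + PEEP.
Vt/C = PIP − R·V̇ − PEEP = 28.8 − 5.0×0.8833 − 10 = 28.8 − 4.417 − 10 = 14.383 cmH2O.
C = Vt / 14.383 = 460 / 14.383 = 31.982 mL/cmH2O.

32.0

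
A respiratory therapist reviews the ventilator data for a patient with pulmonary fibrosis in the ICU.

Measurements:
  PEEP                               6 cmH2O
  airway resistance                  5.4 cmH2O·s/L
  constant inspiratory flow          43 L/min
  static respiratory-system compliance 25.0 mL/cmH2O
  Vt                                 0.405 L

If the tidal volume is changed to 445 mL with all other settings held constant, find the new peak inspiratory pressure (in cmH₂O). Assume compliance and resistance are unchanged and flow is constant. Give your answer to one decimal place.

Flow: 43 L/min ÷ 60 = 0.7167 L/s.
PIP = Vt/C + R·V̇ + PEEP (constant-flow equation of motion).
Only the elastic term changes: ΔPIP = ΔVt / C = (445 − 405) / 25.0 = 1.6 cmH2O.
Original PIP = 405/25.0 + 5.4×0.7167 + 6 = 26.07 cmH2O; new PIP = 26.07 + (1.6) = 27.67 cmH2O.

27.7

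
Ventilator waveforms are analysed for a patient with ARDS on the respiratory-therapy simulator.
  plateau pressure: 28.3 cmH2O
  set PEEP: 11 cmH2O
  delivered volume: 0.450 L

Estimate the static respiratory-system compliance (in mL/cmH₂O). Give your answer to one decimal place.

Cstat = Vt / (Pplat − PEEP) = 450 / (28.3 − 11) = 450 / 17.3 = 26.012 mL/cmH2O.

26.0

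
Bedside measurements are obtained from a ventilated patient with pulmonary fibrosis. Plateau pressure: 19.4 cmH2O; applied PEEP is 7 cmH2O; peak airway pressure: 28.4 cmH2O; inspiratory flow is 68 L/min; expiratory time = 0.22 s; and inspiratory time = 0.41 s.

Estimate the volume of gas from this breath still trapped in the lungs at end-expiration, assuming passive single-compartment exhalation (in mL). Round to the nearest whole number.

Flow: 68 L/min ÷ 60 = 1.1333 L/s.
Vt = flow × Ti = 1.1333 L/s × 0.41 s × 1000 mL/L = 464.65 mL.
R = (PIP − Pplat)/V̇ = (28.4 − 19.4) / 1.1333 = 9.0/1.1333 = 7.941 cmH2O·s/L.
C = Vt/(Pplat − PEEP) = 464.65 / (19.4 − 7) = 464.65/12.4 = 37.472 mL/cmH2O.
τ = R × C = 7.941 × 0.03747 L/cmH2O = 0.2975 s.
Fraction remaining = e^(−Te/τ) = e^(−0.22/0.2975) = 0.4774.
Trapped volume = 464.65 × 0.4774 = 221.82 mL.

222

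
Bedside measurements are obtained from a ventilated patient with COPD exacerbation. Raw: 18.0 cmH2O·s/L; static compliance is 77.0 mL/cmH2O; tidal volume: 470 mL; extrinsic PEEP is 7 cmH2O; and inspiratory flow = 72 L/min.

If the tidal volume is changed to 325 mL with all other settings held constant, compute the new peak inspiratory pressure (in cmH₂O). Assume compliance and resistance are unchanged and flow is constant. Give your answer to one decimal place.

Flow: 72 L/min ÷ 60 = 1.2 L/s.
PIP = Vt/C + R·V̇ + PEEP (constant-flow equation of motion).
Only the elastic term changes: ΔPIP = ΔVt / C = (325 − 470) / 77.0 = -1.883 cmH2O.
Original PIP = 470/77.0 + 18.0×1.2 + 7 = 34.704 cmH2O; new PIP = 34.704 + (-1.883) = 32.821 cmH2O.

32.8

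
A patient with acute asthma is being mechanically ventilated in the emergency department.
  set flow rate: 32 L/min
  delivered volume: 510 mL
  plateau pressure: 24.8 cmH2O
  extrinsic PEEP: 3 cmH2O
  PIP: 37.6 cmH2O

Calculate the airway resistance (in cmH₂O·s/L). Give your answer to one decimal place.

Flow: 32 L/min ÷ 60 = 0.5333 L/s.
Raw = (PIP − Pplat) / flow = (37.6 − 24.8) / 0.5333 = 12.8 / 0.5333 = 24.002 cmH2O·s/L.

24.0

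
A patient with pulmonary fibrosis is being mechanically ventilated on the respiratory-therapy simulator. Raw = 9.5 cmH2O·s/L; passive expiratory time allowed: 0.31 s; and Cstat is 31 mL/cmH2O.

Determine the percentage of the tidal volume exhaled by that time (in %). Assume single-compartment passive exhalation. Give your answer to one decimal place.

τ = R × C = 9.5 × 31 mL/cmH2O = 9.5 × 0.031 L/cmH2O = 0.2945 s.
Passive exhalation: V(t)/V₀ = e^(−t/τ) = e^(−0.31/0.2945) = 0.349.
Fraction exhaled = 1 − 0.349 = 0.651 → 65.1%.

65.1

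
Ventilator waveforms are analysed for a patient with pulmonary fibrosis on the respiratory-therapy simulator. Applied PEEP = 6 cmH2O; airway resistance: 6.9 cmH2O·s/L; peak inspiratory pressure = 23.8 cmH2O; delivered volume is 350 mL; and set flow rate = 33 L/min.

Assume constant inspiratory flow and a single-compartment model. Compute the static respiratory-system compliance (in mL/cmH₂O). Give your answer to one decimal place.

Flow: 33 L/min ÷ 60 = 0.55 L/s.
Equation of motion (constant flow): PIP = Vt/C + R·V̇ + PEEP.
Vt/C = PIP − R·V̇ − PEEP = 23.8 − 6.9×0.55 − 6 = 23.8 − 3.795 − 6 = 14.005 cmH2O.
C = Vt / 14.005 = 350 / 14.005 = 24.991 mL/cmH2O.

25.0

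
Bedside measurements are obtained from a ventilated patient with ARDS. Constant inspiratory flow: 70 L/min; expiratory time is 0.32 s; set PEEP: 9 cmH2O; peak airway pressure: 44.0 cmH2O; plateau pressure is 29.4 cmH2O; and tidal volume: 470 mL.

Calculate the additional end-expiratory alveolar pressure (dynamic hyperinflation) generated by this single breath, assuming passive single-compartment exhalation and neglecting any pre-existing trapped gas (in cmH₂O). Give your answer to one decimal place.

6.7

Flow: 70 L/min ÷ 60 = 1.1667 L/s.
R = (PIP − Pplat)/V̇ = (44.0 − 29.4) / 1.1667 = 14.6/1.1667 = 12.514 cmH2O·s/L.
C = Vt/(Pplat − PEEP) = 470.0 / (29.4 − 9) = 470.0/20.4 = 23.039 mL/cmH2O.
τ = R × C = 12.514 × 0.02304 L/cmH2O = 0.2883 s.
Fraction remaining = e^(−Te/τ) = e^(−0.32/0.2883) = 0.3296; trapped volume = 470.0 × 0.3296 = 154.91 mL.
Additional alveolar pressure from trapping ≈ V_trapped / C = 154.91 / 23.039 = 6.724 cmH2O.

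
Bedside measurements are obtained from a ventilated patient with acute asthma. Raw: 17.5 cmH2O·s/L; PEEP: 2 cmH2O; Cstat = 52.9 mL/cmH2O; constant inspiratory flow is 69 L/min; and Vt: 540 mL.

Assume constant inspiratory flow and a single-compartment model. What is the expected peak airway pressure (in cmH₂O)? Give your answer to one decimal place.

Flow: 69 L/min ÷ 60 = 1.15 L/s.
Equation of motion (constant flow): PIP = Vt/C + R·V̇ + PEEP.
PIP = 540/52.9 + 17.5×1.15 + 2 = 10.208 + 20.125 + 2 = 32.333 cmH2O.

32.3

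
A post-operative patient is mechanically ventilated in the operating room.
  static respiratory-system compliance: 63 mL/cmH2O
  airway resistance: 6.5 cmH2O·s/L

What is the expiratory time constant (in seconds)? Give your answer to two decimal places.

0.41

τ = R × C = 6.5 × 63 mL/cmH2O = 6.5 × 0.063 L/cmH2O = 0.4095 s.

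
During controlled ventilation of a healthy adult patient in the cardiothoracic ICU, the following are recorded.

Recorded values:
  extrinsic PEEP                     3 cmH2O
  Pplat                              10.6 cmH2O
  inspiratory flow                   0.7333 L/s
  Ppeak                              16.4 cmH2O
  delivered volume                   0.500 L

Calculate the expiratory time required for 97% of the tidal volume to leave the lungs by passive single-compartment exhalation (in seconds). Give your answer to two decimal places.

R = (PIP − Pplat)/V̇ = (16.4 − 10.6) / 0.7333 = 5.8/0.7333 = 7.909 cmH2O·s/L.
C = Vt/(Pplat − PEEP) = 500.0 / (10.6 − 3) = 500.0/7.6 = 65.789 mL/cmH2O.
τ = R × C = 7.909 × 0.06579 L/cmH2O = 0.5203 s.
t = −τ·ln(1 − 0.97) = −0.5203·ln(0.03) = 1.824 s.

1.82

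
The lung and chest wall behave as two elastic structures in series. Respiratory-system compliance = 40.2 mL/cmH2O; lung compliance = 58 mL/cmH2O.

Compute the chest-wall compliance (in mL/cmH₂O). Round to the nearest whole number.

1/Ccw = 1/Crs − 1/CL.
1/Ccw = 1/40.2 − 1/58 = 0.007634.
Ccw = 130.99 mL/cmH2O.

131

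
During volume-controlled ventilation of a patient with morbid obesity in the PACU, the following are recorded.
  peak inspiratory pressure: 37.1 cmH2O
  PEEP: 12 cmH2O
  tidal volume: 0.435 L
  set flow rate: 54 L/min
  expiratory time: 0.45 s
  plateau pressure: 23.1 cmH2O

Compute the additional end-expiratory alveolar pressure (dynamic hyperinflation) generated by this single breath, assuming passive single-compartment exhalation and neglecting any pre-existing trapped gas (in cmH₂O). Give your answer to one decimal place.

5.3

Flow: 54 L/min ÷ 60 = 0.9 L/s.
R = (PIP − Pplat)/V̇ = (37.1 − 23.1) / 0.9 = 14.0/0.9 = 15.556 cmH2O·s/L.
C = Vt/(Pplat − PEEP) = 435.0 / (23.1 − 12) = 435.0/11.1 = 39.189 mL/cmH2O.
τ = R × C = 15.556 × 0.03919 L/cmH2O = 0.6096 s.
Fraction remaining = e^(−Te/τ) = e^(−0.45/0.6096) = 0.478; trapped volume = 435.0 × 0.478 = 207.93 mL.
Additional alveolar pressure from trapping ≈ V_trapped / C = 207.93 / 39.189 = 5.306 cmH2O.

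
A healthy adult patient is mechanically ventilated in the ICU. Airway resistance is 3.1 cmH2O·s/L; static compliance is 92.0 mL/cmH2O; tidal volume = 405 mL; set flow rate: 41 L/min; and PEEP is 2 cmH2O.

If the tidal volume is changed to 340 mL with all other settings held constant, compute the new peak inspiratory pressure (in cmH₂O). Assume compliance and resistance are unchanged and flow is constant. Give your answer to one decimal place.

7.8

Flow: 41 L/min ÷ 60 = 0.6833 L/s.
PIP = Vt/C + R·V̇ + PEEP (constant-flow equation of motion).
Only the elastic term changes: ΔPIP = ΔVt / C = (340 − 405) / 92.0 = -0.7065 cmH2O.
Original PIP = 405/92.0 + 3.1×0.6833 + 2 = 8.52 cmH2O; new PIP = 8.52 + (-0.7065) = 7.814 cmH2O.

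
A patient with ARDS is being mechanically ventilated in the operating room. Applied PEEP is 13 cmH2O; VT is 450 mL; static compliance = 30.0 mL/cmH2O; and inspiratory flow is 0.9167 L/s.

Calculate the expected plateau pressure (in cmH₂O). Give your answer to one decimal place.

Pplat = PEEP + Vt / Cstat = 13 + 450 / 30.0 = 13 + 15.0 = 28.0 cmH2O.

28.0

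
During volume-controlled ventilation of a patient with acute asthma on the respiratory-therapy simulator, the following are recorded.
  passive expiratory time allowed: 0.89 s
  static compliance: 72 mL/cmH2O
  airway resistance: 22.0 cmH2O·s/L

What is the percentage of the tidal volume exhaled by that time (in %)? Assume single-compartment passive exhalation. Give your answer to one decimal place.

43.0

τ = R × C = 22.0 × 72 mL/cmH2O = 22.0 × 0.072 L/cmH2O = 1.584 s.
Passive exhalation: V(t)/V₀ = e^(−t/τ) = e^(−0.89/1.584) = 0.5701.
Fraction exhaled = 1 − 0.5701 = 0.4299 → 42.99%.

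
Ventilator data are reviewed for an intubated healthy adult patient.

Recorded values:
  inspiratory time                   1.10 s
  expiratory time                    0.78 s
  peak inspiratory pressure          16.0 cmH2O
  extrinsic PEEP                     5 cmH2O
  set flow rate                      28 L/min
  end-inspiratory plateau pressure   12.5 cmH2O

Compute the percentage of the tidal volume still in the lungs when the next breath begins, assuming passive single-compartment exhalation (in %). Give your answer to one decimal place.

21.9

Flow: 28 L/min ÷ 60 = 0.4667 L/s.
Vt = flow × Ti = 0.4667 L/s × 1.10 s × 1000 mL/L = 513.37 mL.
R = (PIP − Pplat)/V̇ = (16.0 − 12.5) / 0.4667 = 3.5/0.4667 = 7.499 cmH2O·s/L.
C = Vt/(Pplat − PEEP) = 513.37 / (12.5 − 5) = 513.37/7.5 = 68.449 mL/cmH2O.
τ = R × C = 7.499 × 0.06845 L/cmH2O = 0.5133 s.
Fraction remaining at end-expiration = e^(−Te/τ) = e^(−0.78/0.5133) = 0.2188 → 21.88%.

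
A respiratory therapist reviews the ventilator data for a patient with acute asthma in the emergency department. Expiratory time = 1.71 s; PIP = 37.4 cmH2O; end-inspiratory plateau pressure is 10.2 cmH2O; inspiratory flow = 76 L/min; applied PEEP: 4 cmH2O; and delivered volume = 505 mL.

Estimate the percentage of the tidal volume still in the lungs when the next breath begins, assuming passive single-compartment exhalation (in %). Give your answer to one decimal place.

37.6

Flow: 76 L/min ÷ 60 = 1.2667 L/s.
R = (PIP − Pplat)/V̇ = (37.4 − 10.2) / 1.2667 = 27.2/1.2667 = 21.473 cmH2O·s/L.
C = Vt/(Pplat − PEEP) = 505.0 / (10.2 − 4) = 505.0/6.2 = 81.452 mL/cmH2O.
τ = R × C = 21.473 × 0.08145 L/cmH2O = 1.749 s.
Fraction remaining at end-expiration = e^(−Te/τ) = e^(−1.71/1.749) = 0.3762 → 37.62%.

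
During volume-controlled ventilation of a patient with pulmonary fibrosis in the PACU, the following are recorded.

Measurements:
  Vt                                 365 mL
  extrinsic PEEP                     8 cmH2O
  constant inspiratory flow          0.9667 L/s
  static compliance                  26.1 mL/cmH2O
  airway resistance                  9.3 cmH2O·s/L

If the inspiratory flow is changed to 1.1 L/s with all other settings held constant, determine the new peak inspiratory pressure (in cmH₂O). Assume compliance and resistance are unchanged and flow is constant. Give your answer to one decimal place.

PIP = Vt/C + R·V̇ + PEEP (constant-flow equation of motion).
Only the resistive term changes: ΔPIP = R × ΔV̇ = 9.3 × (1.1 − 0.9667) = 9.3 × 0.1333 = 1.24 cmH2O.
Original PIP = 365/26.1 + 9.3×0.9667 + 8 = 30.975 cmH2O; new PIP = 30.975 + (1.24) = 32.215 cmH2O.

32.2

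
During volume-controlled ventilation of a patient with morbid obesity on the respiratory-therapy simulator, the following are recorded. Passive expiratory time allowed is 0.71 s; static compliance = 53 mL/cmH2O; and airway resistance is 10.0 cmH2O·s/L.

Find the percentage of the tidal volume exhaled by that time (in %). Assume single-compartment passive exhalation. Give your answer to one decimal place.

73.8

τ = R × C = 10.0 × 53 mL/cmH2O = 10.0 × 0.053 L/cmH2O = 0.53 s.
Passive exhalation: V(t)/V₀ = e^(−t/τ) = e^(−0.71/0.53) = 0.2619.
Fraction exhaled = 1 − 0.2619 = 0.7381 → 73.81%.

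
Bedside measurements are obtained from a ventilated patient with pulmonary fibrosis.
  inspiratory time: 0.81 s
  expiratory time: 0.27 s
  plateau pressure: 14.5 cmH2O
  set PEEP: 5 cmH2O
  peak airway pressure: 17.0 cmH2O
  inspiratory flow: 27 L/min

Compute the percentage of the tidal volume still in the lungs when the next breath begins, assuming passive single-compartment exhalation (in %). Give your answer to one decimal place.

Flow: 27 L/min ÷ 60 = 0.45 L/s.
Vt = flow × Ti = 0.45 L/s × 0.81 s × 1000 mL/L = 364.5 mL.
R = (PIP − Pplat)/V̇ = (17.0 − 14.5) / 0.45 = 2.5/0.45 = 5.556 cmH2O·s/L.
C = Vt/(Pplat − PEEP) = 364.5 / (14.5 − 5) = 364.5/9.5 = 38.368 mL/cmH2O.
τ = R × C = 5.556 × 0.03837 L/cmH2O = 0.2132 s.
Fraction remaining at end-expiration = e^(−Te/τ) = e^(−0.27/0.2132) = 0.2818 → 28.18%.

28.2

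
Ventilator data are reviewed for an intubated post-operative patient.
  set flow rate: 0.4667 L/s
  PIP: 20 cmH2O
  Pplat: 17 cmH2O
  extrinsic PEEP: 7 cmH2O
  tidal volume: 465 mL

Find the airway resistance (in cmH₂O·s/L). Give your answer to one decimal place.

Raw = (PIP − Pplat) / flow = (20 − 17) / 0.4667 = 3.0 / 0.4667 = 6.428 cmH2O·s/L.

6.4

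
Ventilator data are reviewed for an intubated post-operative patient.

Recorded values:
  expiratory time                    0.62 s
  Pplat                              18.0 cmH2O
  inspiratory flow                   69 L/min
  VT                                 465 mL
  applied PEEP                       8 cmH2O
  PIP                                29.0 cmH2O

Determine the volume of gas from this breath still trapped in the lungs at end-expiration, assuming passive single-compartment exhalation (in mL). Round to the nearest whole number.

Flow: 69 L/min ÷ 60 = 1.15 L/s.
R = (PIP − Pplat)/V̇ = (29.0 − 18.0) / 1.15 = 11.0/1.15 = 9.565 cmH2O·s/L.
C = Vt/(Pplat − PEEP) = 465.0 / (18.0 − 8) = 465.0/10.0 = 46.5 mL/cmH2O.
τ = R × C = 9.565 × 0.0465 L/cmH2O = 0.4448 s.
Fraction remaining = e^(−Te/τ) = e^(−0.62/0.4448) = 0.2481.
Trapped volume = 465.0 × 0.2481 = 115.37 mL.

115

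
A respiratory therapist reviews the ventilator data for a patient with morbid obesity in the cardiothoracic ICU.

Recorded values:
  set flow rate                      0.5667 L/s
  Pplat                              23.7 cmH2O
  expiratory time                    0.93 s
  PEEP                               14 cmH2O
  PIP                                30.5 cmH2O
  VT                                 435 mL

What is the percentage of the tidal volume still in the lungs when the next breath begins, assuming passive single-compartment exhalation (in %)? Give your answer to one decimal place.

17.8

R = (PIP − Pplat)/V̇ = (30.5 − 23.7) / 0.5667 = 6.8/0.5667 = 11.999 cmH2O·s/L.
C = Vt/(Pplat − PEEP) = 435.0 / (23.7 − 14) = 435.0/9.7 = 44.845 mL/cmH2O.
τ = R × C = 11.999 × 0.04485 L/cmH2O = 0.5382 s.
Fraction remaining at end-expiration = e^(−Te/τ) = e^(−0.93/0.5382) = 0.1776 → 17.76%.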